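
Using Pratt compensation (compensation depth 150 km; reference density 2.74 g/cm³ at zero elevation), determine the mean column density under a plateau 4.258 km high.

2.66 g/cm³

Pratt balance: ρ_ref D = ρ (D + h).
ρ = ρ_ref D/(D + h) = 2.74 × 150 km/(150 km + 4.258 km) = 2.66 g/cm³.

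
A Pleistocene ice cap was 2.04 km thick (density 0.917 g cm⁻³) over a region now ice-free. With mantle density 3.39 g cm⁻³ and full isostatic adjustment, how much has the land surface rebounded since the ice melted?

Removing the load lets mantle flow back in; uplift u satisfies ρ_ice t = ρ_m u.
u = t ρ_ice/ρ_m = 2.04 km × 0.917/3.39 = 0.552 km.

0.552 km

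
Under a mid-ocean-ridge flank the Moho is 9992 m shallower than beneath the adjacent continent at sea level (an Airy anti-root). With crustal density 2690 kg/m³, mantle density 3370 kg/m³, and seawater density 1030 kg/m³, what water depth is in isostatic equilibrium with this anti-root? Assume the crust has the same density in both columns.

4090 m

Replacing a thickness d of crust by seawater at the top must be balanced by replacing crust with mantle at the base: d (ρ_c − ρ_w) = a (ρ_m − ρ_c).
d = a (ρ_m − ρ_c)/(ρ_c − ρ_w) = 9992 m × 680/1660 = 4090 m.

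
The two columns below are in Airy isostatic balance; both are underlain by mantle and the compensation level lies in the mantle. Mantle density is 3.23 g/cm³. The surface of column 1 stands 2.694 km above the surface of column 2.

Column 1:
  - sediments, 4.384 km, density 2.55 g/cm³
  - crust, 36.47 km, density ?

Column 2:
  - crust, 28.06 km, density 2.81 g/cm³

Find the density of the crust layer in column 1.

Take the compensation level at the base of the deeper column (depth z_c below the surface of column 1) and equate Σ ρ_i t_i down to z_c; mantle fills any gap and the z_c terms cancel.
Column 1: 4.384×2.55 + 36.47×ρ + (z_c − 40.854)×3.23
Column 2: 2.694×0 + 28.06×2.81 + (z_c − 2.694 − 28.06)×3.23
The z_c×3.23 term appears on both sides and cancels. Collect the known terms of each column as K = Σ(ρt)_known − 3.23 × (depth of known layers): K_1 = 11.1792 − 3.23×40.854 = −120.77922; K_2 = 78.8486 − 3.23×(2.694 + 28.06) = −20.48682.
Balance: K_1 + 36.47×ρ = K_2, so ρ = (K_2 − K_1)/36.47 = 100.292/36.47 = 2.75 g/cm³.

2.75 g/cm³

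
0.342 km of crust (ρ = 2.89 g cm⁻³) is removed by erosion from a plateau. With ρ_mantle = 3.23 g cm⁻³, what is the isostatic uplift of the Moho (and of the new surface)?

0.306 km

Unloading: uplift u = e ρ_c/ρ_m = 0.342 km × 2.89/3.23 = 0.306 km.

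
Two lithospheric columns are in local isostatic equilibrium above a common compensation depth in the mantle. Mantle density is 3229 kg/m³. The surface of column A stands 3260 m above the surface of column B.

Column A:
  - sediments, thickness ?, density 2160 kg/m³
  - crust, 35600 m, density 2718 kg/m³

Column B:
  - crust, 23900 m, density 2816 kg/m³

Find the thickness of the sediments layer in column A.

Take the compensation level at the base of the deeper column (depth z_c below the surface of column A) and equate Σ ρ_i t_i down to z_c; mantle fills any gap and the z_c terms cancel.
Column A: x×2160 + 35600×2718 + (z_c − 35600 − x)×3229
Column B: 3260×0 + 23900×2816 + (z_c − 3260 − 23900)×3229
The z_c×3229 term appears on both sides and cancels. Collect the known terms of each column as K = Σ(ρt)_known − 3229 × (depth of known layers): K_A = 96760800 − 3229×35600 = −18191600; K_B = 67302400 − 3229×(3260 + 23900) = −20397240.
Balance: K_A − x×(3229 − 2160) = K_B, so x = (K_A − K_B)/(3229 − 2160) = 2205640/1069 = 2060 m.

2060 m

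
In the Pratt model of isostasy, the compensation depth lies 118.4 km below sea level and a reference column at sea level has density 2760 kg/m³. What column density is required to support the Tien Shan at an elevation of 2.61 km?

Pratt balance: ρ_ref D = ρ (D + h).
ρ = ρ_ref D/(D + h) = 2760 × 118.4 km/(118.4 km + 2.61 km) = 2700 kg/m³.

2700 kg/m³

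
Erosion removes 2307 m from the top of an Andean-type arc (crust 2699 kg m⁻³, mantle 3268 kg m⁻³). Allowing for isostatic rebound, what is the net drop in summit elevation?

402 m

Rebound u = e ρ_c/ρ_m = 2307 m × 2699/3268 = 1905 m.
Net surface drop = e − u = 2307 m − 1905 m = e (ρ_m − ρ_c)/ρ_m = 402 m.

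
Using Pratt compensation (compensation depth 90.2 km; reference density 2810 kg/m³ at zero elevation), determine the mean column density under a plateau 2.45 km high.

Pratt balance: ρ_ref D = ρ (D + h).
ρ = ρ_ref D/(D + h) = 2810 × 90.2 km/(90.2 km + 2.45 km) = 2740 kg/m³.

2740 kg/m³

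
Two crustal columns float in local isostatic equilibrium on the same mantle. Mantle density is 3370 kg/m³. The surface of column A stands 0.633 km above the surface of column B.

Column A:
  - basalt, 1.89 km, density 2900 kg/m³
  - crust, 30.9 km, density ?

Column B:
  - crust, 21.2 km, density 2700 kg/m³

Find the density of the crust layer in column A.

Take the compensation level at the base of the deeper column (depth z_c below the surface of column A) and equate Σ ρ_i t_i down to z_c; mantle fills any gap and the z_c terms cancel.
Column A: 1.89×2900 + 30.9×ρ + (z_c − 32.79)×3370
Column B: 0.633×0 + 21.2×2700 + (z_c − 0.633 − 21.2)×3370
The z_c×3370 term appears on both sides and cancels. Collect the known terms of each column as K = Σ(ρt)_known − 3370 × (depth of known layers): K_A = 5481 − 3370×32.79 = −105021.3; K_B = 57240 − 3370×(0.633 + 21.2) = −16337.21.
Balance: K_A + 30.9×ρ = K_B, so ρ = (K_B − K_A)/30.9 = 88684.1/30.9 = 2870 kg/m³.

2870 kg/m³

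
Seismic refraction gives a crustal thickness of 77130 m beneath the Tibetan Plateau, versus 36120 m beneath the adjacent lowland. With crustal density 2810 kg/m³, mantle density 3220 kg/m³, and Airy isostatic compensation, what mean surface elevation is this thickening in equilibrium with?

5220 m

Excess crust Δ = 77130 m − 36120 m = 41010 m, split between elevation h and root r with h + r = Δ.
Airy balance ρ_c h = (ρ_m − ρ_c) r gives r = h ρ_c/(ρ_m − ρ_c), so h (1 + ρ_c/(ρ_m − ρ_c)) = Δ, i.e. h = Δ (ρ_m − ρ_c)/ρ_m.
h = 41010 m × 410/3220 = 5220 m.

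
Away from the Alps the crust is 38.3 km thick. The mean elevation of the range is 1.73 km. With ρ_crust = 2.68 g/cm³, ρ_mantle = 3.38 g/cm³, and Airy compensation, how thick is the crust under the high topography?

46.7 km

Root depth r = h ρ_c / (ρ_m − ρ_c) = 1.73 km × 2.68 / 0.7 = 6.623 km.
Total thickness = T + h + r = 38.3 km + 1.73 km + 6.623 km = 46.7 km.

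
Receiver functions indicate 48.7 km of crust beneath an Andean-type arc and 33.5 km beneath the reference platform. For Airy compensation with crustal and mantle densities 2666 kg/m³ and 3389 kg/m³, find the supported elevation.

Excess crust Δ = 48.7 km − 33.5 km = 15.2 km, split between elevation h and root r with h + r = Δ.
Airy balance ρ_c h = (ρ_m − ρ_c) r gives r = h ρ_c/(ρ_m − ρ_c), so h (1 + ρ_c/(ρ_m − ρ_c)) = Δ, i.e. h = Δ (ρ_m − ρ_c)/ρ_m.
h = 15.2 km × 723/3389 = 3.24 km.

3.24 km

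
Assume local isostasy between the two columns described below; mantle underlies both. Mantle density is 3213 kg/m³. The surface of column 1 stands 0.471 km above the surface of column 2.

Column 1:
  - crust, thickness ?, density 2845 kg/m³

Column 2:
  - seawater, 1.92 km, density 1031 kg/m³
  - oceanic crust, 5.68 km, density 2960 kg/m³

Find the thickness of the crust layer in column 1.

Take the compensation level at the base of the deeper column (depth z_c below the surface of column 1) and equate Σ ρ_i t_i down to z_c; mantle fills any gap and the z_c terms cancel.
Column 1: x×2845 + (z_c − 0 − x)×3213
Column 2: 0.471×0 + 1.92×1031 + 5.68×2960 + (z_c − 0.471 − 7.6)×3213
The z_c×3213 term appears on both sides and cancels. Collect the known terms of each column as K = Σ(ρt)_known − 3213 × (depth of known layers): K_1 = 0 − 3213×0 = 0; K_2 = 18792.32 − 3213×(0.471 + 7.6) = −7139.803.
Balance: K_1 − x×(3213 − 2845) = K_2, so x = (K_1 − K_2)/(3213 − 2845) = 7139.8/368 = 19.4 km.

19.4 km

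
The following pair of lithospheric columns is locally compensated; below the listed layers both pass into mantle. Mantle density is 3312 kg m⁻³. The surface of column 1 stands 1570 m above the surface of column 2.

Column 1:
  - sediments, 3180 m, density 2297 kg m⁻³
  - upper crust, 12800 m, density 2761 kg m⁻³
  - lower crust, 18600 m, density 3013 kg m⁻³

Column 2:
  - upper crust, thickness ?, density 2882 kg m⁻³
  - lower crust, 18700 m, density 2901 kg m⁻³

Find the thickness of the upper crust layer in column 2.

6880 m

Take the compensation level at the base of the deeper column (depth z_c below the surface of column 1) and equate Σ ρ_i t_i down to z_c; mantle fills any gap and the z_c terms cancel.
Column 1: 3180×2297 + 12800×2761 + 18600×3013 + (z_c − 34580)×3312
Column 2: 1570×0 + x×2882 + 18700×2901 + (z_c − 1570 − 18700 − x)×3312
The z_c×3312 term appears on both sides and cancels. Collect the known terms of each column as K = Σ(ρt)_known − 3312 × (depth of known layers): K_1 = 98687060 − 3312×34580 = −15841900; K_2 = 54248700 − 3312×(1570 + 18700) = −12885540.
Balance: K_1 = K_2 − x×(3312 − 2882), so x = (K_2 − K_1)/(3312 − 2882) = 2956360/430 = 6880 m.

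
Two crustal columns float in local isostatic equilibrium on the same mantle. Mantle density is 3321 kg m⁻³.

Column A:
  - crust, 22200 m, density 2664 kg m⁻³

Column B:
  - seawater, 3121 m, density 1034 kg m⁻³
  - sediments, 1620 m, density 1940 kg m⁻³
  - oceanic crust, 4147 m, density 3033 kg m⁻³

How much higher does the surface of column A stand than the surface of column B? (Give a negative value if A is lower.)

1210 m

For any compensation level in the mantle, the mantle terms cancel and isostasy reduces to e = (Σt_A − Σt_B) − (Σ(ρt)_A − Σ(ρt)_B) / ρ_m.
Σt_A = 22200 m; Σt_B = 8888 m; Σ(ρt)_A = 59140800; Σ(ρt)_B = 18947765 (in m·kg m⁻³).
e = (22200 − 8888) − (59140800 − 18947765) / 3321 = 1210 m.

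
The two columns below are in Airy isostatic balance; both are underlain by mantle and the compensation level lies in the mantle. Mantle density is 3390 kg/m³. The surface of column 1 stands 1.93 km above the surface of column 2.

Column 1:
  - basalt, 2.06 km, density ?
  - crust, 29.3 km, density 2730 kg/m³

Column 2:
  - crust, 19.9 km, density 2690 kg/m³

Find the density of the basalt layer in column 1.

2840 kg/m³

Take the compensation level at the base of the deeper column (depth z_c below the surface of column 1) and equate Σ ρ_i t_i down to z_c; mantle fills any gap and the z_c terms cancel.
Column 1: 2.06×ρ + 29.3×2730 + (z_c − 31.36)×3390
Column 2: 1.93×0 + 19.9×2690 + (z_c − 1.93 − 19.9)×3390
The z_c×3390 term appears on both sides and cancels. Collect the known terms of each column as K = Σ(ρt)_known − 3390 × (depth of known layers): K_1 = 79989 − 3390×31.36 = −26321.4; K_2 = 53531 − 3390×(1.93 + 19.9) = −20472.7.
Balance: K_1 + 2.06×ρ = K_2, so ρ = (K_2 − K_1)/2.06 = 5848.7/2.06 = 2840 kg/m³.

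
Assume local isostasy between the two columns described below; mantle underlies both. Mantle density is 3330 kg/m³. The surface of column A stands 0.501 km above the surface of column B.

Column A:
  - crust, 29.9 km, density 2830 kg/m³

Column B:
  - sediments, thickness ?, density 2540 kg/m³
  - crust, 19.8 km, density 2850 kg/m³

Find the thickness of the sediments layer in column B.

4.78 km

Take the compensation level at the base of the deeper column (depth z_c below the surface of column A) and equate Σ ρ_i t_i down to z_c; mantle fills any gap and the z_c terms cancel.
Column A: 29.9×2830 + (z_c − 29.9)×3330
Column B: 0.501×0 + x×2540 + 19.8×2850 + (z_c − 0.501 − 19.8 − x)×3330
The z_c×3330 term appears on both sides and cancels. Collect the known terms of each column as K = Σ(ρt)_known − 3330 × (depth of known layers): K_A = 84617 − 3330×29.9 = −14950; K_B = 56430 − 3330×(0.501 + 19.8) = −11172.33.
Balance: K_A = K_B − x×(3330 − 2540), so x = (K_B − K_A)/(3330 − 2540) = 3777.67/790 = 4.78 km.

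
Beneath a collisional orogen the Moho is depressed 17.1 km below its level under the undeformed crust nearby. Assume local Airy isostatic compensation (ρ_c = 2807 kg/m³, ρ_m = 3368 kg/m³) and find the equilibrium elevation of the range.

For local isostatic compensation: ρ_c h = (ρ_m − ρ_c) r.
h = r (ρ_m − ρ_c) / ρ_c = 17.1 km × (3368 − 2807) / 2807 = 3.42 km.

3.42 km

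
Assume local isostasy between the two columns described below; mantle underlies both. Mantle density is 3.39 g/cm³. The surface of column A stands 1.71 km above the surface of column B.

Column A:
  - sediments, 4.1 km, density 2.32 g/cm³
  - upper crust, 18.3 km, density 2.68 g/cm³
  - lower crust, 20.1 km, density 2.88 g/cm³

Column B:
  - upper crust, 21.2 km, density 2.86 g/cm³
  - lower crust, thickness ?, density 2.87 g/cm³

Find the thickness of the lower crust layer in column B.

Take the compensation level at the base of the deeper column (depth z_c below the surface of column A) and equate Σ ρ_i t_i down to z_c; mantle fills any gap and the z_c terms cancel.
Column A: 4.1×2.32 + 18.3×2.68 + 20.1×2.88 + (z_c − 42.5)×3.39
Column B: 1.71×0 + 21.2×2.86 + x×2.87 + (z_c − 1.71 − 21.2 − x)×3.39
The z_c×3.39 term appears on both sides and cancels. Collect the known terms of each column as K = Σ(ρt)_known − 3.39 × (depth of known layers): K_A = 116.444 − 3.39×42.5 = −27.631; K_B = 60.632 − 3.39×(1.71 + 21.2) = −17.0329.
Balance: K_A = K_B − x×(3.39 − 2.87), so x = (K_B − K_A)/(3.39 − 2.87) = 10.5981/0.52 = 20.4 km.

20.4 km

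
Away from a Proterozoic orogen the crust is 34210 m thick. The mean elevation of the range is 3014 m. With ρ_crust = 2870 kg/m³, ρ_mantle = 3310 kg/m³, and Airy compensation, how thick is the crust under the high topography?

56900 m

Root depth r = h ρ_c / (ρ_m − ρ_c) = 3014 m × 2870 / 440 = 19660 m.
Total thickness = T + h + r = 34210 m + 3014 m + 19660 m = 56900 m.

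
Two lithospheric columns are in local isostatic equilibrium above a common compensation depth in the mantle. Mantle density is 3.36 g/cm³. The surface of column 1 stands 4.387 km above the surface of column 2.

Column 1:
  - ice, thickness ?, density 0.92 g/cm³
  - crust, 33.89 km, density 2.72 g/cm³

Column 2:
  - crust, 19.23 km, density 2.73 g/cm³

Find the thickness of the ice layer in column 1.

Take the compensation level at the base of the deeper column (depth z_c below the surface of column 1) and equate Σ ρ_i t_i down to z_c; mantle fills any gap and the z_c terms cancel.
Column 1: x×0.92 + 33.89×2.72 + (z_c − 33.89 − x)×3.36
Column 2: 4.387×0 + 19.23×2.73 + (z_c − 4.387 − 19.23)×3.36
The z_c×3.36 term appears on both sides and cancels. Collect the known terms of each column as K = Σ(ρt)_known − 3.36 × (depth of known layers): K_1 = 92.1808 − 3.36×33.89 = −21.6896; K_2 = 52.4979 − 3.36×(4.387 + 19.23) = −26.85522.
Balance: K_1 − x×(3.36 − 0.92) = K_2, so x = (K_1 − K_2)/(3.36 − 0.92) = 5.16562/2.44 = 2.12 km.

2.12 km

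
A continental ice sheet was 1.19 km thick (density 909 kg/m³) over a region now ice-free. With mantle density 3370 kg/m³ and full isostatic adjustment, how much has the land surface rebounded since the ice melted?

0.321 km

Removing the load lets mantle flow back in; uplift u satisfies ρ_ice t = ρ_m u.
u = t ρ_ice/ρ_m = 1.19 km × 909/3370 = 0.321 km.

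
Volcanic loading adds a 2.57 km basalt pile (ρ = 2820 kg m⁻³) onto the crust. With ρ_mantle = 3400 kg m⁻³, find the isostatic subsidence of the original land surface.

Subaerial loading: s = t ρ_load / ρ_m.
s = 2.57 km × 2820/3400 = 2.13 km.

2.13 km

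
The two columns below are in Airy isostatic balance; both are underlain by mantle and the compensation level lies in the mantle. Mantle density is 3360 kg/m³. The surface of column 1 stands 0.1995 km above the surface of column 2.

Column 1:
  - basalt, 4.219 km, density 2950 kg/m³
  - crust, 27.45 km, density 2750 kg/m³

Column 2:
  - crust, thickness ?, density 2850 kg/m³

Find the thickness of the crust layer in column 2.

Take the compensation level at the base of the deeper column (depth z_c below the surface of column 1) and equate Σ ρ_i t_i down to z_c; mantle fills any gap and the z_c terms cancel.
Column 1: 4.219×2950 + 27.45×2750 + (z_c − 31.669)×3360
Column 2: 0.1995×0 + x×2850 + (z_c − 0.1995 − 0 − x)×3360
The z_c×3360 term appears on both sides and cancels. Collect the known terms of each column as K = Σ(ρt)_known − 3360 × (depth of known layers): K_1 = 87933.55 − 3360×31.669 = −18474.29; K_2 = 0 − 3360×(0.1995 + 0) = −670.32.
Balance: K_1 = K_2 − x×(3360 − 2850), so x = (K_2 − K_1)/(3360 − 2850) = 17804/510 = 34.9 km.

34.9 km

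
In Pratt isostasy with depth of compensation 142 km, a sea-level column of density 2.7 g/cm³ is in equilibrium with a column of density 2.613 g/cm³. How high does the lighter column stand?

ρ_ref D = ρ (D + h) → h = D (ρ_ref − ρ)/ρ.
h = 142 km × (2.7 − 2.613)/2.613 = 4.73 km.

4.73 km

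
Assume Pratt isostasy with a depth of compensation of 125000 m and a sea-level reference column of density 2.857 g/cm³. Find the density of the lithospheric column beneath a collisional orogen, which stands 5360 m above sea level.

Pratt balance: ρ_ref D = ρ (D + h).
ρ = ρ_ref D/(D + h) = 2.857 × 125000 m/(125000 m + 5360 m) = 2.74 g/cm³.

2.74 g/cm³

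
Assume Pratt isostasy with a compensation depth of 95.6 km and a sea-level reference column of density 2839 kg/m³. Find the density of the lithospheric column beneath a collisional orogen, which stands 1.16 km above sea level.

Pratt balance: ρ_ref D = ρ (D + h).
ρ = ρ_ref D/(D + h) = 2839 × 95.6 km/(95.6 km + 1.16 km) = 2800 kg/m³.

2800 kg/m³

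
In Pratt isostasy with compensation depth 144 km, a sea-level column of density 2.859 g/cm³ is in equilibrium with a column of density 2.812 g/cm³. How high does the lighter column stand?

2.41 km

ρ_ref D = ρ (D + h) → h = D (ρ_ref − ρ)/ρ.
h = 144 km × (2.859 − 2.812)/2.812 = 2.41 km.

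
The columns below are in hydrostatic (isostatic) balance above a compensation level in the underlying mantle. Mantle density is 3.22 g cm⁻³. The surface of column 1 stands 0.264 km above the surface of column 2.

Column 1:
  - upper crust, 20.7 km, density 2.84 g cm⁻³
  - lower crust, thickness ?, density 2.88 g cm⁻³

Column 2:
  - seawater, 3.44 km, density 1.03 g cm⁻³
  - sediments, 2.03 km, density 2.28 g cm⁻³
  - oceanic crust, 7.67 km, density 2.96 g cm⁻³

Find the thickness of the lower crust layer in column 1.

Take the compensation level at the base of the deeper column (depth z_c below the surface of column 1) and equate Σ ρ_i t_i down to z_c; mantle fills any gap and the z_c terms cancel.
Column 1: 20.7×2.84 + x×2.88 + (z_c − 20.7 − x)×3.22
Column 2: 0.264×0 + 3.44×1.03 + 2.03×2.28 + 7.67×2.96 + (z_c − 0.264 − 13.14)×3.22
The z_c×3.22 term appears on both sides and cancels. Collect the known terms of each column as K = Σ(ρt)_known − 3.22 × (depth of known layers): K_1 = 58.788 − 3.22×20.7 = −7.866; K_2 = 30.8748 − 3.22×(0.264 + 13.14) = −12.28608.
Balance: K_1 − x×(3.22 − 2.88) = K_2, so x = (K_1 − K_2)/(3.22 − 2.88) = 4.42008/0.34 = 13 km.

13 km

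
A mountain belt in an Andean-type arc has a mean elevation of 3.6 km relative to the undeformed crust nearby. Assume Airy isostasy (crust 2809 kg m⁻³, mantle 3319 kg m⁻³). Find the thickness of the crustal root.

For local isostatic compensation: the weight of the topography is balanced by the buoyancy of the root, ρ_c h = (ρ_m − ρ_c) r.
r = h · ρ_c / (ρ_m − ρ_c) = 3.6 km × 2809 / (3319 − 2809) = 19.8 km.

19.8 km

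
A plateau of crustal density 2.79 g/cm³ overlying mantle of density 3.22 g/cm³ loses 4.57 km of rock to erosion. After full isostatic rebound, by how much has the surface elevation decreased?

0.61 km

Rebound u = e ρ_c/ρ_m = 4.57 km × 2.79/3.22 = 3.96 km.
Net surface drop = e − u = 4.57 km − 3.96 km = e (ρ_m − ρ_c)/ρ_m = 0.61 km.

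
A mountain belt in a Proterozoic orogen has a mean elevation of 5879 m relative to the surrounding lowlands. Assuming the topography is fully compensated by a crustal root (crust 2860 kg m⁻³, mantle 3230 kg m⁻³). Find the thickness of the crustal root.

In Airy isostatic equilibrium: the weight of the topography is balanced by the buoyancy of the root, ρ_c h = (ρ_m − ρ_c) r.
r = h · ρ_c / (ρ_m − ρ_c) = 5879 m × 2860 / (3230 − 2860) = 45400 m.

45400 m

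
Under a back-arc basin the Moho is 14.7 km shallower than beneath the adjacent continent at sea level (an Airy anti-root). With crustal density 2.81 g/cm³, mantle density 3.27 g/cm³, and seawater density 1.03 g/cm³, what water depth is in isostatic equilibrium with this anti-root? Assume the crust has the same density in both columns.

3.8 km

Replacing a thickness d of crust by seawater at the top must be balanced by replacing crust with mantle at the base: d (ρ_c − ρ_w) = a (ρ_m − ρ_c).
d = a (ρ_m − ρ_c)/(ρ_c − ρ_w) = 14.7 km × 0.46/1.78 = 3.8 km.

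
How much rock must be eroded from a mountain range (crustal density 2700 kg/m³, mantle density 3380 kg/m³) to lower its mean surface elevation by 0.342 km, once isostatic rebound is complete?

1.7 km

Net drop Δ = e − u = e − e ρ_c/ρ_m = e (ρ_m − ρ_c)/ρ_m.
e = Δ ρ_m/(ρ_m − ρ_c) = 0.342 km × 3380/680 = 1.7 km.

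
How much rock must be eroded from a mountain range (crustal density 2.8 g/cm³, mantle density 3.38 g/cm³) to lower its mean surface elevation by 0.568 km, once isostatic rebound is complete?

3.31 km

Net drop Δ = e − u = e − e ρ_c/ρ_m = e (ρ_m − ρ_c)/ρ_m.
e = Δ ρ_m/(ρ_m − ρ_c) = 0.568 km × 3.38/0.58 = 3.31 km.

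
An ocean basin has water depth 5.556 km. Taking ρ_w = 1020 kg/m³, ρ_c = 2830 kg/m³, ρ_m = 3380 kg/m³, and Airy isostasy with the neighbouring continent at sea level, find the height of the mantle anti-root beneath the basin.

18.3 km

Isostatic balance requires: replacing crust with seawater at the top is compensated by replacing crust with mantle at the base: d (ρ_c − ρ_w) = a (ρ_m − ρ_c).
a = d (ρ_c − ρ_w)/(ρ_m − ρ_c) = 5.556 km × 1810/550 = 18.3 km.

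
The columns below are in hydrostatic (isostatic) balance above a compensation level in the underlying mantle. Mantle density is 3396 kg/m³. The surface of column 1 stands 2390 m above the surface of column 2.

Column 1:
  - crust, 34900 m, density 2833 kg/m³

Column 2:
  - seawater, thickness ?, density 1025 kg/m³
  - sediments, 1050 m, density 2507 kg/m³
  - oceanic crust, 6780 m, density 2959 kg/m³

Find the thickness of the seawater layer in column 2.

Take the compensation level at the base of the deeper column (depth z_c below the surface of column 1) and equate Σ ρ_i t_i down to z_c; mantle fills any gap and the z_c terms cancel.
Column 1: 34900×2833 + (z_c − 34900)×3396
Column 2: 2390×0 + x×1025 + 1050×2507 + 6780×2959 + (z_c − 2390 − 7830 − x)×3396
The z_c×3396 term appears on both sides and cancels. Collect the known terms of each column as K = Σ(ρt)_known − 3396 × (depth of known layers): K_1 = 98871700 − 3396×34900 = −19648700; K_2 = 22694370 − 3396×(2390 + 7830) = −12012750.
Balance: K_1 = K_2 − x×(3396 − 1025), so x = (K_2 − K_1)/(3396 − 1025) = 7635950/2371 = 3220 m.

3220 m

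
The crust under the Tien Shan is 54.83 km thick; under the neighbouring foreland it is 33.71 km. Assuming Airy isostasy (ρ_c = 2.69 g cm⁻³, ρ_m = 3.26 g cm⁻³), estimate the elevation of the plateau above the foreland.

3.69 km

Excess crust Δ = 54.83 km − 33.71 km = 21.12 km, split between elevation h and root r with h + r = Δ.
Airy balance ρ_c h = (ρ_m − ρ_c) r gives r = h ρ_c/(ρ_m − ρ_c), so h (1 + ρ_c/(ρ_m − ρ_c)) = Δ, i.e. h = Δ (ρ_m − ρ_c)/ρ_m.
h = 21.12 km × 0.57/3.26 = 3.69 km.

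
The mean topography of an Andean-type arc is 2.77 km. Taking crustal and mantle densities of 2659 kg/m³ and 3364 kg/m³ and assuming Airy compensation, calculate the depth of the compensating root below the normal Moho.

For local isostatic compensation: the weight of the topography is balanced by the buoyancy of the root, ρ_c h = (ρ_m − ρ_c) r.
r = h · ρ_c / (ρ_m − ρ_c) = 2.77 km × 2659 / (3364 − 2659) = 10.4 km.

10.4 km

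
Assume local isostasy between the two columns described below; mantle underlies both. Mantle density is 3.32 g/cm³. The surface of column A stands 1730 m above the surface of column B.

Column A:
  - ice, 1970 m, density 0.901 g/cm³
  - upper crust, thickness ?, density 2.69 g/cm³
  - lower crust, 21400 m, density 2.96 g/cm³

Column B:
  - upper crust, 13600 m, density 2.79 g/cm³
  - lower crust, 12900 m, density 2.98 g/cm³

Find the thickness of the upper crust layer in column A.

Take the compensation level at the base of the deeper column (depth z_c below the surface of column A) and equate Σ ρ_i t_i down to z_c; mantle fills any gap and the z_c terms cancel.
Column A: 1970×0.901 + x×2.69 + 21400×2.96 + (z_c − 23370 − x)×3.32
Column B: 1730×0 + 13600×2.79 + 12900×2.98 + (z_c − 1730 − 26500)×3.32
The z_c×3.32 term appears on both sides and cancels. Collect the known terms of each column as K = Σ(ρt)_known − 3.32 × (depth of known layers): K_A = 65118.97 − 3.32×23370 = −12469.43; K_B = 76386 − 3.32×(1730 + 26500) = −17337.6.
Balance: K_A − x×(3.32 − 2.69) = K_B, so x = (K_A − K_B)/(3.32 − 2.69) = 4868.17/0.63 = 7730 m.

7730 m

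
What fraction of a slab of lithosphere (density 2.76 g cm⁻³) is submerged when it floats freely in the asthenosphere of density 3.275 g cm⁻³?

Submerged fraction = ρ_obj/ρ_fluid = 2.76/3.275 = 0.843.

0.843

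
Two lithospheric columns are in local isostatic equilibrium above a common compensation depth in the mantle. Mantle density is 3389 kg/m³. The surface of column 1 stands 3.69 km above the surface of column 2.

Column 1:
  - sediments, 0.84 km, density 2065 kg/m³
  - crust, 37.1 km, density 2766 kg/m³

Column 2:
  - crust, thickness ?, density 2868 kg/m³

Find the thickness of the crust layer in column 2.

22.5 km

Take the compensation level at the base of the deeper column (depth z_c below the surface of column 1) and equate Σ ρ_i t_i down to z_c; mantle fills any gap and the z_c terms cancel.
Column 1: 0.84×2065 + 37.1×2766 + (z_c − 37.94)×3389
Column 2: 3.69×0 + x×2868 + (z_c − 3.69 − 0 − x)×3389
The z_c×3389 term appears on both sides and cancels. Collect the known terms of each column as K = Σ(ρt)_known − 3389 × (depth of known layers): K_1 = 104353.2 − 3389×37.94 = −24225.46; K_2 = 0 − 3389×(3.69 + 0) = −12505.41.
Balance: K_1 = K_2 − x×(3389 − 2868), so x = (K_2 − K_1)/(3389 − 2868) = 11720.1/521 = 22.5 km.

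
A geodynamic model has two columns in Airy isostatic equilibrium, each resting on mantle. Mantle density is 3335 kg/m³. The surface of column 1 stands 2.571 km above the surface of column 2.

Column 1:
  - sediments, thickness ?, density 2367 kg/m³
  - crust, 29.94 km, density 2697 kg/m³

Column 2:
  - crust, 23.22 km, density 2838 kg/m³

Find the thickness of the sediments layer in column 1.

Take the compensation level at the base of the deeper column (depth z_c below the surface of column 1) and equate Σ ρ_i t_i down to z_c; mantle fills any gap and the z_c terms cancel.
Column 1: x×2367 + 29.94×2697 + (z_c − 29.94 − x)×3335
Column 2: 2.571×0 + 23.22×2838 + (z_c − 2.571 − 23.22)×3335
The z_c×3335 term appears on both sides and cancels. Collect the known terms of each column as K = Σ(ρt)_known − 3335 × (depth of known layers): K_1 = 80748.18 − 3335×29.94 = −19101.72; K_2 = 65898.36 − 3335×(2.571 + 23.22) = −20114.625.
Balance: K_1 − x×(3335 − 2367) = K_2, so x = (K_1 − K_2)/(3335 − 2367) = 1012.9/968 = 1.05 km.

1.05 km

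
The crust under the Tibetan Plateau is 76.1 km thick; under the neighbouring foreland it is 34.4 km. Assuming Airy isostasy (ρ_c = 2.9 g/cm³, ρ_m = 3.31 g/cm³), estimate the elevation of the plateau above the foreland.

5.17 km

Excess crust Δ = 76.1 km − 34.4 km = 41.7 km, split between elevation h and root r with h + r = Δ.
Airy balance ρ_c h = (ρ_m − ρ_c) r gives r = h ρ_c/(ρ_m − ρ_c), so h (1 + ρ_c/(ρ_m − ρ_c)) = Δ, i.e. h = Δ (ρ_m − ρ_c)/ρ_m.
h = 41.7 km × 0.41/3.31 = 5.17 km.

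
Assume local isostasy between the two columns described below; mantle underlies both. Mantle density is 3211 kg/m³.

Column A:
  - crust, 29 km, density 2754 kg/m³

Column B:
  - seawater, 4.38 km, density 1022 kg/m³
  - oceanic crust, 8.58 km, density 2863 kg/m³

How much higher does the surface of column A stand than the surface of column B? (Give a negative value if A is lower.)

For any compensation level in the mantle, the mantle terms cancel and isostasy reduces to e = (Σt_A − Σt_B) − (Σ(ρt)_A − Σ(ρt)_B) / ρ_m.
Σt_A = 29 km; Σt_B = 12.96 km; Σ(ρt)_A = 79866; Σ(ρt)_B = 29040.9 (in km·kg/m³).
e = (29 − 12.96) − (79866 − 29040.9) / 3211 = 0.212 km.

0.212 km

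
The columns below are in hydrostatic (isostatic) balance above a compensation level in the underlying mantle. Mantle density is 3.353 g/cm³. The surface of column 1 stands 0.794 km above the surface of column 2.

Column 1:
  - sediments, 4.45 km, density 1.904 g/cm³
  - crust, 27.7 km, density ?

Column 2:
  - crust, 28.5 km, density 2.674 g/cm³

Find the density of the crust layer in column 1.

2.79 g/cm³

Take the compensation level at the base of the deeper column (depth z_c below the surface of column 1) and equate Σ ρ_i t_i down to z_c; mantle fills any gap and the z_c terms cancel.
Column 1: 4.45×1.904 + 27.7×ρ + (z_c − 32.15)×3.353
Column 2: 0.794×0 + 28.5×2.674 + (z_c − 0.794 − 28.5)×3.353
The z_c×3.353 term appears on both sides and cancels. Collect the known terms of each column as K = Σ(ρt)_known − 3.353 × (depth of known layers): K_1 = 8.4728 − 3.353×32.15 = −99.32615; K_2 = 76.209 − 3.353×(0.794 + 28.5) = −22.013782.
Balance: K_1 + 27.7×ρ = K_2, so ρ = (K_2 − K_1)/27.7 = 77.3124/27.7 = 2.79 g/cm³.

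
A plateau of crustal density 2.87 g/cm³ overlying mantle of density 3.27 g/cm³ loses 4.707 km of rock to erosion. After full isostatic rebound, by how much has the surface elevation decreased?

0.576 km

Rebound u = e ρ_c/ρ_m = 4.707 km × 2.87/3.27 = 4.131 km.
Net surface drop = e − u = 4.707 km − 4.131 km = e (ρ_m − ρ_c)/ρ_m = 0.576 km.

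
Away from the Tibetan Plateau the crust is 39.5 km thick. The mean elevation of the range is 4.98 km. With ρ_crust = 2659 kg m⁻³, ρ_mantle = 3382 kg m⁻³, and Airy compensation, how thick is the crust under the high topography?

62.8 km

Root depth r = h ρ_c / (ρ_m − ρ_c) = 4.98 km × 2659 / 723 = 18.32 km.
Total thickness = T + h + r = 39.5 km + 4.98 km + 18.32 km = 62.8 km.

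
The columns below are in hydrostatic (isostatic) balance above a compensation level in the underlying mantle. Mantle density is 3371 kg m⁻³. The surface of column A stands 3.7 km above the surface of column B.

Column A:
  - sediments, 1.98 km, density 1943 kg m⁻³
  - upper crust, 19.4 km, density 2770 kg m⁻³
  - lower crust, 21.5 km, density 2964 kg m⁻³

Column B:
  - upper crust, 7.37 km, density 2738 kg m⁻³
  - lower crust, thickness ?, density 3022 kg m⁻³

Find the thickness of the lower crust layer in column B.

Take the compensation level at the base of the deeper column (depth z_c below the surface of column A) and equate Σ ρ_i t_i down to z_c; mantle fills any gap and the z_c terms cancel.
Column A: 1.98×1943 + 19.4×2770 + 21.5×2964 + (z_c − 42.88)×3371
Column B: 3.7×0 + 7.37×2738 + x×3022 + (z_c − 3.7 − 7.37 − x)×3371
The z_c×3371 term appears on both sides and cancels. Collect the known terms of each column as K = Σ(ρt)_known − 3371 × (depth of known layers): K_A = 121311.14 − 3371×42.88 = −23237.34; K_B = 20179.06 − 3371×(3.7 + 7.37) = −17137.91.
Balance: K_A = K_B − x×(3371 − 3022), so x = (K_B − K_A)/(3371 − 3022) = 6099.43/349 = 17.5 km.

17.5 km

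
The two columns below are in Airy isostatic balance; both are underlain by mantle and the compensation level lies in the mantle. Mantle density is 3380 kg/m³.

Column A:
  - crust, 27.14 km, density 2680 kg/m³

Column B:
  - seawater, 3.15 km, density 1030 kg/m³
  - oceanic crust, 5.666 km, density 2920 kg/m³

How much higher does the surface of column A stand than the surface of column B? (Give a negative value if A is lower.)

2.66 km

For any compensation level in the mantle, the mantle terms cancel and isostasy reduces to e = (Σt_A − Σt_B) − (Σ(ρt)_A − Σ(ρt)_B) / ρ_m.
Σt_A = 27.14 km; Σt_B = 8.816 km; Σ(ρt)_A = 72735.2; Σ(ρt)_B = 19789.22 (in km·kg/m³).
e = (27.14 − 8.816) − (72735.2 − 19789.22) / 3380 = 2.66 km.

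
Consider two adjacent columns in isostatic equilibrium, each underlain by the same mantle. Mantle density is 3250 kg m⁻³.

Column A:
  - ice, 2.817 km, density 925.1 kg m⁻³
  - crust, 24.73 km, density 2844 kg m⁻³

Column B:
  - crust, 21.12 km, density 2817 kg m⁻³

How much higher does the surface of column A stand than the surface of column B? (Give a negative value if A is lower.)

For any compensation level in the mantle, the mantle terms cancel and isostasy reduces to e = (Σt_A − Σt_B) − (Σ(ρt)_A − Σ(ρt)_B) / ρ_m.
Σt_A = 27.547 km; Σt_B = 21.12 km; Σ(ρt)_A = 72938.1267; Σ(ρt)_B = 59495.04 (in km·kg m⁻³).
e = (27.547 − 21.12) − (72938.1267 − 59495.04) / 3250 = 2.29 km.

2.29 km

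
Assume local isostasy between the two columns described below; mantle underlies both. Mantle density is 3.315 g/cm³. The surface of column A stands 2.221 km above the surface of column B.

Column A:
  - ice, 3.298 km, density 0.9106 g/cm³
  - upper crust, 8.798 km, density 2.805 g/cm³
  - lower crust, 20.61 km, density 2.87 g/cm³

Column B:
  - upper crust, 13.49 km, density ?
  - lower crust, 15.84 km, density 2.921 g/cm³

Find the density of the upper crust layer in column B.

2.72 g/cm³

Take the compensation level at the base of the deeper column (depth z_c below the surface of column A) and equate Σ ρ_i t_i down to z_c; mantle fills any gap and the z_c terms cancel.
Column A: 3.298×0.9106 + 8.798×2.805 + 20.61×2.87 + (z_c − 32.706)×3.315
Column B: 2.221×0 + 13.49×ρ + 15.84×2.921 + (z_c − 2.221 − 29.33)×3.315
The z_c×3.315 term appears on both sides and cancels. Collect the known terms of each column as K = Σ(ρt)_known − 3.315 × (depth of known layers): K_A = 86.8322488 − 3.315×32.706 = −21.5881412; K_B = 46.26864 − 3.315×(2.221 + 29.33) = −58.322925.
Balance: K_A = K_B + 13.49×ρ, so ρ = (K_A − K_B)/13.49 = 36.7348/13.49 = 2.72 g/cm³.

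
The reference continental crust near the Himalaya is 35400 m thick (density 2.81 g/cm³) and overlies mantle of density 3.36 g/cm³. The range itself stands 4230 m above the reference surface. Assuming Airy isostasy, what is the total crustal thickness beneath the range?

61200 m

Root depth r = h ρ_c / (ρ_m − ρ_c) = 4230 m × 2.81 / 0.55 = 21610 m.
Total thickness = T + h + r = 35400 m + 4230 m + 21610 m = 61200 m.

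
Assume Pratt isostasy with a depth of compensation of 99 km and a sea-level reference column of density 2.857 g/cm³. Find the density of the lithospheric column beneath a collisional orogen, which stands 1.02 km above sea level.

2.83 g/cm³

Pratt balance: ρ_ref D = ρ (D + h).
ρ = ρ_ref D/(D + h) = 2.857 × 99 km/(99 km + 1.02 km) = 2.83 g/cm³.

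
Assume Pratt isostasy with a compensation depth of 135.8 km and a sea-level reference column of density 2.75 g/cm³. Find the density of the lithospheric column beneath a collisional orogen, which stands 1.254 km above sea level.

Pratt balance: ρ_ref D = ρ (D + h).
ρ = ρ_ref D/(D + h) = 2.75 × 135.8 km/(135.8 km + 1.254 km) = 2.72 g/cm³.

2.72 g/cm³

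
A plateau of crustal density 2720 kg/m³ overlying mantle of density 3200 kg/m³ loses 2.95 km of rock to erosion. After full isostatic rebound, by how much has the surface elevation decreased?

0.443 km

Rebound u = e ρ_c/ρ_m = 2.95 km × 2720/3200 = 2.507 km.
Net surface drop = e − u = 2.95 km − 2.507 km = e (ρ_m − ρ_c)/ρ_m = 0.443 km.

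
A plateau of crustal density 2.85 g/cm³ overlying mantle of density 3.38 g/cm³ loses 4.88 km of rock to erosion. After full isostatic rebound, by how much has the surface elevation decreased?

0.765 km

Rebound u = e ρ_c/ρ_m = 4.88 km × 2.85/3.38 = 4.115 km.
Net surface drop = e − u = 4.88 km − 4.115 km = e (ρ_m − ρ_c)/ρ_m = 0.765 km.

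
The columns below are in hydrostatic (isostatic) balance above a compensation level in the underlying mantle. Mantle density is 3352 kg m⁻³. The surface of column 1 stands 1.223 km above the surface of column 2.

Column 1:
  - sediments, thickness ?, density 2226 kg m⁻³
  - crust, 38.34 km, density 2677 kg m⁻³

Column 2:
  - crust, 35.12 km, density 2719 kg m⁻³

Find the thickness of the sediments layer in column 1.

0.4 km

Take the compensation level at the base of the deeper column (depth z_c below the surface of column 1) and equate Σ ρ_i t_i down to z_c; mantle fills any gap and the z_c terms cancel.
Column 1: x×2226 + 38.34×2677 + (z_c − 38.34 − x)×3352
Column 2: 1.223×0 + 35.12×2719 + (z_c − 1.223 − 35.12)×3352
The z_c×3352 term appears on both sides and cancels. Collect the known terms of each column as K = Σ(ρt)_known − 3352 × (depth of known layers): K_1 = 102636.18 − 3352×38.34 = −25879.5; K_2 = 95491.28 − 3352×(1.223 + 35.12) = −26330.456.
Balance: K_1 − x×(3352 − 2226) = K_2, so x = (K_1 − K_2)/(3352 − 2226) = 450.956/1126 = 0.4 km.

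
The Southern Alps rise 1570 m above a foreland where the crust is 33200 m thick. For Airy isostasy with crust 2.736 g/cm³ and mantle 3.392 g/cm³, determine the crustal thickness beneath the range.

41300 m

Root depth r = h ρ_c / (ρ_m − ρ_c) = 1570 m × 2.736 / 0.656 = 6548 m.
Total thickness = T + h + r = 33200 m + 1570 m + 6548 m = 41300 m.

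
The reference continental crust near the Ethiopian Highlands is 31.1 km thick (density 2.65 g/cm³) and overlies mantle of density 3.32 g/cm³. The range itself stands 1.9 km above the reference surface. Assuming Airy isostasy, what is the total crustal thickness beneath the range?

Root depth r = h ρ_c / (ρ_m − ρ_c) = 1.9 km × 2.65 / 0.67 = 7.515 km.
Total thickness = T + h + r = 31.1 km + 1.9 km + 7.515 km = 40.5 km.

40.5 km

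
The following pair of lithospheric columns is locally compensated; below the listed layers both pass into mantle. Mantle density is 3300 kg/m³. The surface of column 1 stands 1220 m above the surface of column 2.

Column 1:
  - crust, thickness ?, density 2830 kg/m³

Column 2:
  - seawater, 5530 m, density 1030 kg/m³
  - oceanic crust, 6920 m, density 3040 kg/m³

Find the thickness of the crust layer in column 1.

39100 m

Take the compensation level at the base of the deeper column (depth z_c below the surface of column 1) and equate Σ ρ_i t_i down to z_c; mantle fills any gap and the z_c terms cancel.
Column 1: x×2830 + (z_c − 0 − x)×3300
Column 2: 1220×0 + 5530×1030 + 6920×3040 + (z_c − 1220 − 12450)×3300
The z_c×3300 term appears on both sides and cancels. Collect the known terms of each column as K = Σ(ρt)_known − 3300 × (depth of known layers): K_1 = 0 − 3300×0 = 0; K_2 = 26732700 − 3300×(1220 + 12450) = −18378300.
Balance: K_1 − x×(3300 − 2830) = K_2, so x = (K_1 − K_2)/(3300 − 2830) = 18378300/470 = 39100 m.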